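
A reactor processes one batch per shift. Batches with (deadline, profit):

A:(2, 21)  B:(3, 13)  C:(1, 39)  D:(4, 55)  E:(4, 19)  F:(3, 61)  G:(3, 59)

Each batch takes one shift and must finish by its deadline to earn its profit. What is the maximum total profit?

214

By profit: F(d3,61), G(d3,59), D(d4,55), C(d1,39), A(d2,21), E(d4,19), B(d3,13)
F→slot 3; G→slot 2; D→slot 4; C→slot 1; A skipped; E skipped; B skipped.
Profit = 39 + 59 + 61 + 55 = 214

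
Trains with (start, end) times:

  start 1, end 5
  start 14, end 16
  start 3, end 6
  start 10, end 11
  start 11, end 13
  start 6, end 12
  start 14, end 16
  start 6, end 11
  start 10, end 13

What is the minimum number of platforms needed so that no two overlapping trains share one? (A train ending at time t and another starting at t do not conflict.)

starts: [1, 3, 6, 6, 10, 10, 11, 14, 14]
ends:   [5, 6, 11, 11, 12, 13, 13, 16, 16]
s1→1 s3→2 e5→1 e6→0 s6→1 s6→2 s10→3 s10→4  — peak 4.

4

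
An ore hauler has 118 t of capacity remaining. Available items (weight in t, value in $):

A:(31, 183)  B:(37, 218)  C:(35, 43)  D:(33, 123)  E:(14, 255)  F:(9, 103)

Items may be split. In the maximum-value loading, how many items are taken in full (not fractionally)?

Greedy by value/weight ratio, highest first.
Order: E (255/14=18.21) > F (103/9=11.44) > A (183/31=5.90) > B (218/37=5.89) > D (123/33=3.73) > C (43/35=1.23)
Fill: take E (14 @ 255) → take F (9 @ 103) → take A (31 @ 183) → take B (37 @ 218) → take 27/33 of D → 100.64; 118/118 used.
4 item(s) taken whole; one partial (take 27/33 of D).

4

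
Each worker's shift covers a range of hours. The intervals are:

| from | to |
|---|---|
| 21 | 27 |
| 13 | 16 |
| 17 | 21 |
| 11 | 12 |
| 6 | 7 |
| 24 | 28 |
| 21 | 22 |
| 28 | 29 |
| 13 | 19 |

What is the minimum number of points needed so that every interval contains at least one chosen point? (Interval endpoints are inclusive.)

Sorted: [6,7] [11,12] [13,16] [13,19] [17,21] [21,22] [21,27] [24,28] [28,29]
{[6,7]} hit by 7; {[11,12]} hit by 12; {[13,16],[13,19]} hit by 16; {[17,21],[21,22],[21,27]} hit by 21; {[24,28],[28,29]} hit by 28.
Points: 7, 12, 16, 21, 28 (5 total).

5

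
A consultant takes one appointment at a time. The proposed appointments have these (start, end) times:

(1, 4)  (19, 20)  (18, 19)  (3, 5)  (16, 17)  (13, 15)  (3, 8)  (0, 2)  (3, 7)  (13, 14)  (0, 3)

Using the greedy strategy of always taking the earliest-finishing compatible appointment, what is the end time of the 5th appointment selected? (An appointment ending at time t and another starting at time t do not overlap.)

19

By end time: (0,2), (0,3), (1,4), (3,5), (3,7), (3,8), (13,14), (13,15), (16,17), (18,19), (19,20).
Pick (0,2); next start ≥ 2 → (3,5); next start ≥ 5 → (13,14); next start ≥ 14 → (16,17); next start ≥ 17 → (18,19); next start ≥ 19 → (19,20).
Selected: (0,2) (3,5) (13,14) (16,17) (18,19) (19,20)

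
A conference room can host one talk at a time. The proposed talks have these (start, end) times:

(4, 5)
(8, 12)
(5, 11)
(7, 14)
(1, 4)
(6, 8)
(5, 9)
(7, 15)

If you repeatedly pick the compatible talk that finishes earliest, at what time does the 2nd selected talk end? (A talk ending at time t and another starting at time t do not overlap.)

Sorted by end: (1,4)  (4,5)  (6,8)  (5,9)  (5,11)  (8,12)  (7,14)  (7,15)
take (1,4); take (4,5); take (6,8); take (8,12).
Selected: (1,4) (4,5) (6,8) (8,12)

5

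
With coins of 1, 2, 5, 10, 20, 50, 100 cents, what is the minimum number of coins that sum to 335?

Use the largest denomination that fits, subtract, and repeat.
335 = 3×100 + 1×20 + 1×10 + 1×5
Total coins = 3 + 1 + 1 + 1 = 6

6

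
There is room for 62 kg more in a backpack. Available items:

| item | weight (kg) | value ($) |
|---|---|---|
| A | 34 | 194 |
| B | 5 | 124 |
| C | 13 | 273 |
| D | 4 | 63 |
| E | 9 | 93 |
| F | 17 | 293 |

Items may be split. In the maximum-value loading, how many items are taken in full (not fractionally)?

Ratios (sorted): B 24.80, C 21.00, F 17.24, D 15.75, E 10.33, A 5.71
take B (5 @ 124); take C (13 @ 273); take F (17 @ 293); take D (4 @ 63); take E (9 @ 93); take 14/34 of A → 79.88. Capacity used 62/62.
5 item(s) taken whole; one partial (take 14/34 of A).

5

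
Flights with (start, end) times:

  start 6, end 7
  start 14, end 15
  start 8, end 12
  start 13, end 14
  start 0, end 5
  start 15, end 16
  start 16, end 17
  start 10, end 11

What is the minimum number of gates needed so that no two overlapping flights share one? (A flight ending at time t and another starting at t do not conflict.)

2

The answer is the maximum number of intervals overlapping at any instant.
starts: [0, 6, 8, 10, 13, 14, 15, 16]
ends:   [5, 7, 11, 12, 14, 15, 16, 17]
s0→1 e5→0 s6→1 e7→0 s8→1 s10→2  — peak 2.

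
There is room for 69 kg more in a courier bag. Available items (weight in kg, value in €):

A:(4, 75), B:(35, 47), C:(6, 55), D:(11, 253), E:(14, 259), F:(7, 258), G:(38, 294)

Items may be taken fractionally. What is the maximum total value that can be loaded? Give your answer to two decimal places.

1108.89

Greedy by value/weight ratio, highest first.
Ratios (sorted): F 36.86, D 23.00, A 18.75, E 18.50, C 9.17, G 7.74, B 1.34
take F (7 @ 258); take D (11 @ 253); take A (4 @ 75); take E (14 @ 259); take C (6 @ 55); take 27/38 of G → 208.89. Capacity used 69/69.
Total value = 1108.89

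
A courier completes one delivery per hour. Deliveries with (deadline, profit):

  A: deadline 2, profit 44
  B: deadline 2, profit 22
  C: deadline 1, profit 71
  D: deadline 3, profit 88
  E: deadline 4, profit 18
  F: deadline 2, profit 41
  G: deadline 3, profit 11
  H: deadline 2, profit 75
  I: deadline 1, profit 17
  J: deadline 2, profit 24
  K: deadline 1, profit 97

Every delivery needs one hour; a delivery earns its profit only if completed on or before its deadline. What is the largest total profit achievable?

By profit: K(d1,97), D(d3,88), H(d2,75), C(d1,71), A(d2,44), F(d2,41), J(d2,24), B(d2,22), E(d4,18), I(d1,17), G(d3,11)
K→slot 1; D→slot 3; H→slot 2; C skipped; A skipped; F skipped; J skipped; B skipped; E→slot 4; I skipped; G skipped.
Profit = 97 + 75 + 88 + 18 = 278

278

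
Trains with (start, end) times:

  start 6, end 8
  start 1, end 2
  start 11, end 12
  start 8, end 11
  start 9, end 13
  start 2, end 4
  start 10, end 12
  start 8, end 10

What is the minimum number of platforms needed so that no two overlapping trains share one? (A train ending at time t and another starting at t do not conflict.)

Count concurrent intervals with a sweep; the peak is the room count.
starts: [1, 2, 6, 8, 8, 9, 10, 11]
ends:   [2, 4, 8, 10, 11, 12, 12, 13]
s1→1 e2→0 s2→1 e4→0 s6→1 e8→0 s8→1 s8→2 s9→3  — peak 3.

3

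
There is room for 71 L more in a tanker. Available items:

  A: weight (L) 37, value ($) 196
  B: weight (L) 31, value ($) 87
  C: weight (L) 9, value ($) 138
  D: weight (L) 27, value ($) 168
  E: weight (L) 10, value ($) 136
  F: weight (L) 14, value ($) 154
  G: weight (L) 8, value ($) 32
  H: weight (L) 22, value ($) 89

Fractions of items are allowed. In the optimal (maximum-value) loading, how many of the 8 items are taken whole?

Greedy by value/weight ratio, highest first.
Ratios (sorted): C 15.33, E 13.60, F 11.00, D 6.22, A 5.30, H 4.05, G 4.00, B 2.81
take C (9 @ 138); take E (10 @ 136); take F (14 @ 154); take D (27 @ 168); take 11/37 of A → 58.27. Capacity used 71/71.
4 item(s) taken whole; one partial (take 11/37 of A).

4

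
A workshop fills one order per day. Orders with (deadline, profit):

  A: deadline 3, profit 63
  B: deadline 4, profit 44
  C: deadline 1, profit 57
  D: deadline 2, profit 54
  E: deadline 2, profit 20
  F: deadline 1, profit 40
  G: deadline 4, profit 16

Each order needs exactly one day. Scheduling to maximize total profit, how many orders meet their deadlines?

Take jobs in profit order; each goes to the latest open slot no later than its deadline.
By profit: A(d3,63), C(d1,57), D(d2,54), B(d4,44), F(d1,40), E(d2,20), G(d4,16)
A→slot 3; C→slot 1; D→slot 2; B→slot 4; F skipped; E skipped; G skipped.
4 of 7 scheduled.

4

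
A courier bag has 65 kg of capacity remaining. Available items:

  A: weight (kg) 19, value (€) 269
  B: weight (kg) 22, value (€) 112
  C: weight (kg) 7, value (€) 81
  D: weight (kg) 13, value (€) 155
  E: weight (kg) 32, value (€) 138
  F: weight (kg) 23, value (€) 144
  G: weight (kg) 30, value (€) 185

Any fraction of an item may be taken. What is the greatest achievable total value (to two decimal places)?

Order: A (269/19=14.16) > D (155/13=11.92) > C (81/7=11.57) > F (144/23=6.26) > G (185/30=6.17) > B (112/22=5.09) > E (138/32=4.31)
Fill: take A (19 @ 269) → take D (13 @ 155) → take C (7 @ 81) → take F (23 @ 144) → take 3/30 of G → 18.50; 65/65 used.
Total value = 667.50

667.50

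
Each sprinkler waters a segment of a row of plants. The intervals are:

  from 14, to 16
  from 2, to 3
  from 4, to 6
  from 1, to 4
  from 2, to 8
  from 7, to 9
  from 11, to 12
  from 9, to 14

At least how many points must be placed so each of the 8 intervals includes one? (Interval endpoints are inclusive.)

Process intervals by earliest right end; each time one isn't hit yet, stab at its right endpoint.
By right end: [2,3]  [1,4]  [4,6]  [2,8]  [7,9]  [11,12]  [9,14]  [14,16]
[2,3] uncovered → point at 3; [4,6] uncovered → point at 6; [7,9] uncovered → point at 9; [11,12] uncovered → point at 12; [14,16] uncovered → point at 16.
Points: 3, 6, 9, 12, 16 (5 total).

5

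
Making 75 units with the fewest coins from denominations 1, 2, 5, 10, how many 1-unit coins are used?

Use the largest denomination that fits, subtract, and repeat.
75 = 7×10 + 1×5
Count of 1: 0

0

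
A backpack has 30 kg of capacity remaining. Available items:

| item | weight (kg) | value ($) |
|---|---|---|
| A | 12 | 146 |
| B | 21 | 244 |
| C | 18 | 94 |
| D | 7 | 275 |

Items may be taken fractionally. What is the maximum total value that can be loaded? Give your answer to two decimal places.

548.81

Order: D (275/7=39.29) > A (146/12=12.17) > B (244/21=11.62) > C (94/18=5.22)
Fill: take D (7 @ 275) → take A (12 @ 146) → take 11/21 of B → 127.81; 30/30 used.
Total value = 548.81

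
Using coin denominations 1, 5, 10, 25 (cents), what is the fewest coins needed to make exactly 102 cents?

6

102 = 4×25 + 2×1
Total coins = 4 + 2 = 6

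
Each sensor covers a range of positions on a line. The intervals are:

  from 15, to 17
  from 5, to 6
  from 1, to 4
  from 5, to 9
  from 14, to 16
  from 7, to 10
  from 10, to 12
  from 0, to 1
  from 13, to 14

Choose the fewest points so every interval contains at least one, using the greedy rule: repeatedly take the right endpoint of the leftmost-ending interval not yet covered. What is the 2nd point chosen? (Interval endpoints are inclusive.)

6

By right end: [0,1]  [1,4]  [5,6]  [5,9]  [7,10]  [10,12]  [13,14]  [14,16]  [15,17]
[0,1] uncovered → point at 1; [5,6] uncovered → point at 6; [7,10] uncovered → point at 10; [13,14] uncovered → point at 14; [15,17] uncovered → point at 17.
Points: 1, 6, 10, 14, 17 (5 total).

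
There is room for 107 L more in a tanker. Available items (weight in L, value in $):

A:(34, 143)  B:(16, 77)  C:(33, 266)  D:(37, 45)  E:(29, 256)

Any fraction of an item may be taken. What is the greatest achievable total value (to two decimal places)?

720.97

Greedy by value/weight ratio, highest first.
Order: E (256/29=8.83) > C (266/33=8.06) > B (77/16=4.81) > A (143/34=4.21) > D (45/37=1.22)
Fill: take E (29 @ 256) → take C (33 @ 266) → take B (16 @ 77) → take 29/34 of A → 121.97; 107/107 used.
Total value = 720.97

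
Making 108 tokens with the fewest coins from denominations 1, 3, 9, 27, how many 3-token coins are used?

0

Greedy: take as many of the largest coin as possible, then repeat with the remainder.
108 = 4×27
Count of 3: 0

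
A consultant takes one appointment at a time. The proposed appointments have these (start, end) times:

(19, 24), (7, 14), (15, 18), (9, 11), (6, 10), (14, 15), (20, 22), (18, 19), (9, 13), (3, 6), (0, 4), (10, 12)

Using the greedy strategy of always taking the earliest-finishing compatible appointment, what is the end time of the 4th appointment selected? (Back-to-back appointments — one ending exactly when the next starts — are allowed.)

15

Order by finish time; keep every interval that doesn't clash with the previous kept one.
By end time: (0,4), (3,6), (6,10), (9,11), (10,12), (9,13), (7,14), (14,15), (15,18), (18,19), (20,22), (19,24).
Pick (0,4); next start ≥ 4 → (6,10); next start ≥ 10 → (10,12); next start ≥ 12 → (14,15); next start ≥ 15 → (15,18); next start ≥ 18 → (18,19); next start ≥ 19 → (20,22).
Selected: (0,4) (6,10) (10,12) (14,15) (15,18) (18,19) (20,22)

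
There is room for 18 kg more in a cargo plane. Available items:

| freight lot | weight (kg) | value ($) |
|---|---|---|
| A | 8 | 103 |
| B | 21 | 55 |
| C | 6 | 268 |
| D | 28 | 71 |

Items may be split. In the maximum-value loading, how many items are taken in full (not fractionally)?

2

Greedy by value/weight ratio, highest first.
Ratios (sorted): C 44.67, A 12.88, B 2.62, D 2.54
take C (6 @ 268); take A (8 @ 103); take 4/21 of B → 10.48. Capacity used 18/18.
2 item(s) taken whole; one partial (take 4/21 of B).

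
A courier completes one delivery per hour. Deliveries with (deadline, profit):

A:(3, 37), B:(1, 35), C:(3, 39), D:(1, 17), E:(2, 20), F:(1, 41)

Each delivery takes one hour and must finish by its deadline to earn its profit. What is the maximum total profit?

117

Sort by profit descending; place each in the latest free slot ≤ its deadline.
Profit order: F=41 C=39 A=37 B=35 E=20 D=17
Assign: F→slot 1, C→slot 3, A→slot 2, B skipped, E skipped, D skipped.
Slots: [1:F] [2:A] [3:C]
Profit = 41 + 37 + 39 = 117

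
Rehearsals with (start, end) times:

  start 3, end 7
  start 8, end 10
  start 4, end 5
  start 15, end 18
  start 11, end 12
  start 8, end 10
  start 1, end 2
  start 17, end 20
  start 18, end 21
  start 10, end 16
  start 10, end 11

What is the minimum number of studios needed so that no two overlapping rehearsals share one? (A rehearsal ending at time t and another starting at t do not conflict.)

starts: [1, 3, 4, 8, 8, 10, 10, 11, 15, 17, 18]
ends:   [2, 5, 7, 10, 10, 11, 12, 16, 18, 20, 21]
s1→1 e2→0 s3→1 s4→2  — peak 2.

2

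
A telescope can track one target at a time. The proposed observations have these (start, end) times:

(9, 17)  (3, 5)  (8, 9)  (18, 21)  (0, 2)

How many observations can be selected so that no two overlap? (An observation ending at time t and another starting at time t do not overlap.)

5

Sorted by end: (0,2)  (3,5)  (8,9)  (9,17)  (18,21)
take (0,2); take (3,5); take (8,9); take (9,17); take (18,21).
Selected 5 observations.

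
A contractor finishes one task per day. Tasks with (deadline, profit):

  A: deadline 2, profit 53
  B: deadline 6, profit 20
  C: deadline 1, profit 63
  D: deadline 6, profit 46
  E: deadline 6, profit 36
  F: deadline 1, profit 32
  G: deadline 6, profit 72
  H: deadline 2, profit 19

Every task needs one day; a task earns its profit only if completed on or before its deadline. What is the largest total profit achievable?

290

By profit: G(d6,72), C(d1,63), A(d2,53), D(d6,46), E(d6,36), F(d1,32), B(d6,20), H(d2,19)
G→slot 6; C→slot 1; A→slot 2; D→slot 5; E→slot 4; F skipped; B→slot 3; H skipped.
Profit = 63 + 53 + 20 + 36 + 46 + 72 = 290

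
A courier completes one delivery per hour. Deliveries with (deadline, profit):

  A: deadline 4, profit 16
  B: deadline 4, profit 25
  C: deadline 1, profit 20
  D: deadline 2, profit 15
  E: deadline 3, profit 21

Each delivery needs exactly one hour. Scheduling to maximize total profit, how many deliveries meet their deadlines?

By profit: B(d4,25), E(d3,21), C(d1,20), A(d4,16), D(d2,15)
B→slot 4; E→slot 3; C→slot 1; A→slot 2; D skipped.
4 of 5 scheduled.

4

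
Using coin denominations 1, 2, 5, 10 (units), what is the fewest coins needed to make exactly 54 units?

Use the largest denomination that fits, subtract, and repeat.
54 − 5×10→4 − 2×2→0
Total coins = 5 + 2 = 7

7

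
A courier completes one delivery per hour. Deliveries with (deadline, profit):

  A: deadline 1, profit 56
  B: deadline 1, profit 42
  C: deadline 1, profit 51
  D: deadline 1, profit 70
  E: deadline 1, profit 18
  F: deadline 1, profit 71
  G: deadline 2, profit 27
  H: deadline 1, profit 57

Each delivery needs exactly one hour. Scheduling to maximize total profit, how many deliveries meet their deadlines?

Take jobs in profit order; each goes to the latest open slot no later than its deadline.
By profit: F(d1,71), D(d1,70), H(d1,57), A(d1,56), C(d1,51), B(d1,42), G(d2,27), E(d1,18)
F→slot 1; D skipped; H skipped; A skipped; C skipped; B skipped; G→slot 2; E skipped.
2 of 8 scheduled.

2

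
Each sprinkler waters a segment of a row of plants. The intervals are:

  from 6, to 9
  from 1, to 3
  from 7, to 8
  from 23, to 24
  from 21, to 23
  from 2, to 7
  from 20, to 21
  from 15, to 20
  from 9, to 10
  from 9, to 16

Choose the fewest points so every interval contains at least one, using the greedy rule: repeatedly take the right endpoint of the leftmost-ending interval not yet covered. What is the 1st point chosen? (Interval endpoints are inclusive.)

Sorted: [1,3] [2,7] [7,8] [6,9] [9,10] [9,16] [15,20] [20,21] [21,23] [23,24]
{[1,3],[2,7]} hit by 3; {[7,8],[6,9]} hit by 8; {[9,10],[9,16]} hit by 10; {[15,20],[20,21]} hit by 20; {[21,23],[23,24]} hit by 23.
Points: 3, 8, 10, 20, 23 (5 total).

3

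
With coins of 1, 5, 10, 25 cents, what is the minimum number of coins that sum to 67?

6

Use the largest denomination that fits, subtract, and repeat.
67 = 2×25 + 1×10 + 1×5 + 2×1
Total coins = 2 + 1 + 1 + 2 = 6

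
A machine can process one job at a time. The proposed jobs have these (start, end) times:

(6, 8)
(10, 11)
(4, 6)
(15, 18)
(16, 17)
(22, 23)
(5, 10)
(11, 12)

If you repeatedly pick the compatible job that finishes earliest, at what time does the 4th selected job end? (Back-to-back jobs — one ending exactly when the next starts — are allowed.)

Order by finish time; keep every interval that doesn't clash with the previous kept one.
By end time: (4,6), (6,8), (5,10), (10,11), (11,12), (16,17), (15,18), (22,23).
Pick (4,6); next start ≥ 6 → (6,8); next start ≥ 8 → (10,11); next start ≥ 11 → (11,12); next start ≥ 12 → (16,17); next start ≥ 17 → (22,23).
Selected: (4,6) (6,8) (10,11) (11,12) (16,17) (22,23)

12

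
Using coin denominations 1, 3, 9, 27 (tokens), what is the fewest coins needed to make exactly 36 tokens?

Use the largest denomination that fits, subtract, and repeat.
36 − 1×27→9 − 1×9→0
Total coins = 1 + 1 = 2

2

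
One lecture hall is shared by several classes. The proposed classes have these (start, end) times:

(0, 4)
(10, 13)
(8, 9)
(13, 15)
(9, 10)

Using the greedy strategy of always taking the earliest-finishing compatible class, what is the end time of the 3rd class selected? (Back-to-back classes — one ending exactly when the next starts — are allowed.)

10

By end time: (0,4), (8,9), (9,10), (10,13), (13,15).
Pick (0,4); next start ≥ 4 → (8,9); next start ≥ 9 → (9,10); next start ≥ 10 → (10,13); next start ≥ 13 → (13,15).
Selected: (0,4) (8,9) (9,10) (10,13) (13,15)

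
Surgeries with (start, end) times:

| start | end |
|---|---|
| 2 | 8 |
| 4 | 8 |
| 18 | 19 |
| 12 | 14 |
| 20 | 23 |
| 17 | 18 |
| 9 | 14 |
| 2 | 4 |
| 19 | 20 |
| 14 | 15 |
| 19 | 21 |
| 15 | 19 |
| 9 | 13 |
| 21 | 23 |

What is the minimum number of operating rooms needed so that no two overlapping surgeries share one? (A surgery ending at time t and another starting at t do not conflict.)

starts: [2, 2, 4, 9, 9, 12, 14, 15, 17, 18, 19, 19, 20, 21]
ends:   [4, 8, 8, 13, 14, 14, 15, 18, 19, 19, 20, 21, 23, 23]
s2→1 s2→2 e4→1 s4→2 e8→1 e8→0 s9→1 s9→2 s12→3  — peak 3.

3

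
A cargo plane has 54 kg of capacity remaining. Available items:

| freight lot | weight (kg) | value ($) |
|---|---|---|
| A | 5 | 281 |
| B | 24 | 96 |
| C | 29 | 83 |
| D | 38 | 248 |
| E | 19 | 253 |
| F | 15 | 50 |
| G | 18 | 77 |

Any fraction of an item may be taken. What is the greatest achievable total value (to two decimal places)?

Sort by value per unit weight and fill in that order.
Ratios (sorted): A 56.20, E 13.32, D 6.53, G 4.28, B 4.00, F 3.33, C 2.86
take A (5 @ 281); take E (19 @ 253); take 30/38 of D → 195.79. Capacity used 54/54.
Total value = 729.79

729.79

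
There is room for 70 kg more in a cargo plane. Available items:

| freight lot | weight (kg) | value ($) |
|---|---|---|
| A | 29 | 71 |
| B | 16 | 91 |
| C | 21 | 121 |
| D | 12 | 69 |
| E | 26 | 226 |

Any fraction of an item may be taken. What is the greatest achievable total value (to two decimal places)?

Sort by value per unit weight and fill in that order.
Ratios (sorted): E 8.69, C 5.76, D 5.75, B 5.69, A 2.45
take E (26 @ 226); take C (21 @ 121); take D (12 @ 69); take 11/16 of B → 62.56. Capacity used 70/70.
Total value = 478.56

478.56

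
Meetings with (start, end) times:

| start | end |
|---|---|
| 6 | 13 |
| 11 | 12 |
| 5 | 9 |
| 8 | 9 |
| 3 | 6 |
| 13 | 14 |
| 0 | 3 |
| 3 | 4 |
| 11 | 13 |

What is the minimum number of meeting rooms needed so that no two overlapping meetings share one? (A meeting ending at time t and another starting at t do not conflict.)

The answer is the maximum number of intervals overlapping at any instant.
starts: [0, 3, 3, 5, 6, 8, 11, 11, 13]
ends:   [3, 4, 6, 9, 9, 12, 13, 13, 14]
s0→1 e3→0 s3→1 s3→2 e4→1 s5→2 e6→1 s6→2 s8→3  — peak 3.

3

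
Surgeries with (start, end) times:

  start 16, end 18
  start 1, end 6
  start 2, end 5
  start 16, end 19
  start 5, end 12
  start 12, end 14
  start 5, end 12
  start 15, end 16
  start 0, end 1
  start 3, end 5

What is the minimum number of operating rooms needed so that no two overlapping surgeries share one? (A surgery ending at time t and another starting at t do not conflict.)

starts: [0, 1, 2, 3, 5, 5, 12, 15, 16, 16]
ends:   [1, 5, 5, 6, 12, 12, 14, 16, 18, 19]
s0→1 e1→0 s1→1 s2→2 s3→3  — peak 3.

3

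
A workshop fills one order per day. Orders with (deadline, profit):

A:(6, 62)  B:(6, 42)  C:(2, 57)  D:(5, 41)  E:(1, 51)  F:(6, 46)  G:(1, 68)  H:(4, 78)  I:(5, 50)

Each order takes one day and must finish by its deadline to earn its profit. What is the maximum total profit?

361

By profit: H(d4,78), G(d1,68), A(d6,62), C(d2,57), E(d1,51), I(d5,50), F(d6,46), B(d6,42), D(d5,41)
H→slot 4; G→slot 1; A→slot 6; C→slot 2; E skipped; I→slot 5; F→slot 3; B skipped; D skipped.
Profit = 68 + 57 + 46 + 78 + 50 + 62 = 361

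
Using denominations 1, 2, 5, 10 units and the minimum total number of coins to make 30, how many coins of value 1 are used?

30 = 3×10
Count of 1: 0

0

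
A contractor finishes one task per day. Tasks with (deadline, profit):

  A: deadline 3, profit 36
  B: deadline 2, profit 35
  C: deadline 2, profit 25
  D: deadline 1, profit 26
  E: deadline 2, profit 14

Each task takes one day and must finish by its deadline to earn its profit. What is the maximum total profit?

97

Take jobs in profit order; each goes to the latest open slot no later than its deadline.
Profit order: A=36 B=35 D=26 C=25 E=14
Assign: A→slot 3, B→slot 2, D→slot 1, C skipped, E skipped.
Slots: [1:D] [2:B] [3:A]
Profit = 26 + 35 + 36 = 97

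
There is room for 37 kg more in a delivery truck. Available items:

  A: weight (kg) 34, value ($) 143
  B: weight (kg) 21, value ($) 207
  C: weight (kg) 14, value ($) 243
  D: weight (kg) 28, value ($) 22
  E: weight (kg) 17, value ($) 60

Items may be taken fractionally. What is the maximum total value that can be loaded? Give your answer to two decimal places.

458.41

Greedy by value/weight ratio, highest first.
Ratios (sorted): C 17.36, B 9.86, A 4.21, E 3.53, D 0.79
take C (14 @ 243); take B (21 @ 207); take 2/34 of A → 8.41. Capacity used 37/37.
Total value = 458.41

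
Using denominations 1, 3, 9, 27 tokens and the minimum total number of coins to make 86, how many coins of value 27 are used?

Use the largest denomination that fits, subtract, and repeat.
86 = 3×27 + 1×3 + 2×1
Count of 27: 3

3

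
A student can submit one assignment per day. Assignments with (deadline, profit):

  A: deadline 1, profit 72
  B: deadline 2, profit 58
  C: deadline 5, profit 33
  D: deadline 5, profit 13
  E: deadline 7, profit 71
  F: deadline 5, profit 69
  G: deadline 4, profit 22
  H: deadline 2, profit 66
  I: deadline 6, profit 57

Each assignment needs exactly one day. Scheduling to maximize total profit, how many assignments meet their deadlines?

7

Take jobs in profit order; each goes to the latest open slot no later than its deadline.
Profit order: A=72 E=71 F=69 H=66 B=58 I=57 C=33 G=22 D=13
Assign: A→slot 1, E→slot 7, F→slot 5, H→slot 2, B skipped, I→slot 6, C→slot 4, G→slot 3, D skipped.
Slots: [1:A] [2:H] [3:G] [4:C] [5:F] [6:I] [7:E]
7 of 9 scheduled.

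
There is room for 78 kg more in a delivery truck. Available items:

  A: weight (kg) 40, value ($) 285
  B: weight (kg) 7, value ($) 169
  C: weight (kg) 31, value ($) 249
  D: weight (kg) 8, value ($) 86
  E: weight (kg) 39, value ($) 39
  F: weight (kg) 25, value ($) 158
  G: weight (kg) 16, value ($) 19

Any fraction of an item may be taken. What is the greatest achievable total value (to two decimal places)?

732.00

Sort by value per unit weight and fill in that order.
Ratios (sorted): B 24.14, D 10.75, C 8.03, A 7.12, F 6.32, G 1.19, E 1.00
take B (7 @ 169); take D (8 @ 86); take C (31 @ 249); take 32/40 of A → 228.00. Capacity used 78/78.
Total value = 732.00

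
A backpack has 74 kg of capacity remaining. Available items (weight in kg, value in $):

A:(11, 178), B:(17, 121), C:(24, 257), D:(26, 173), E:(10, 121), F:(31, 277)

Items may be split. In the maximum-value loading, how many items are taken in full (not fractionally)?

3

Greedy by value/weight ratio, highest first.
Ratios (sorted): A 16.18, E 12.10, C 10.71, F 8.94, B 7.12, D 6.65
take A (11 @ 178); take E (10 @ 121); take C (24 @ 257); take 29/31 of F → 259.13. Capacity used 74/74.
3 item(s) taken whole; one partial (take 29/31 of F).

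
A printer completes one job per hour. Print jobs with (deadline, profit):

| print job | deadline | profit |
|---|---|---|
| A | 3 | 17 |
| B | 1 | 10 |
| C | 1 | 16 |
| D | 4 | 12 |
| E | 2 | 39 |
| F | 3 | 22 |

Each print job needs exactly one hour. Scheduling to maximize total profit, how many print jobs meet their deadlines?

Take jobs in profit order; each goes to the latest open slot no later than its deadline.
By profit: E(d2,39), F(d3,22), A(d3,17), C(d1,16), D(d4,12), B(d1,10)
E→slot 2; F→slot 3; A→slot 1; C skipped; D→slot 4; B skipped.
4 of 6 scheduled.

4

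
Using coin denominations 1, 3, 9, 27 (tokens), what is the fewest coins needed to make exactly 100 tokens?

6

100 − 3×27→19 − 2×9→1 − 1×1→0
Total coins = 3 + 2 + 1 = 6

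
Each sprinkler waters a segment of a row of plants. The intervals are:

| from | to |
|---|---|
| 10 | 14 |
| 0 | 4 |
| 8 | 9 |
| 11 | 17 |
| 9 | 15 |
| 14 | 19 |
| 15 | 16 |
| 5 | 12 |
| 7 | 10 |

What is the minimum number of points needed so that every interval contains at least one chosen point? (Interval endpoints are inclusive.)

4

Sorted: [0,4] [8,9] [7,10] [5,12] [10,14] [9,15] [15,16] [11,17] [14,19]
{[0,4]} hit by 4; {[8,9],[7,10],[5,12]} hit by 9; {[10,14],[9,15]} hit by 14; {[15,16],[11,17],[14,19]} hit by 16.
Points: 4, 9, 14, 16 (4 total).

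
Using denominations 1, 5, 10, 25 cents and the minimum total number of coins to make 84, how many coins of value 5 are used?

1

84 = 3×25 + 1×5 + 4×1
Count of 5: 1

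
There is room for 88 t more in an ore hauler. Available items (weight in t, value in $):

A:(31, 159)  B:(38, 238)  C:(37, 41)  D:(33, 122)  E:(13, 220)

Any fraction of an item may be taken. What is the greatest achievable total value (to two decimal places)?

Sort by value per unit weight and fill in that order.
Order: E (220/13=16.92) > B (238/38=6.26) > A (159/31=5.13) > D (122/33=3.70) > C (41/37=1.11)
Fill: take E (13 @ 220) → take B (38 @ 238) → take A (31 @ 159) → take 6/33 of D → 22.18; 88/88 used.
Total value = 639.18

639.18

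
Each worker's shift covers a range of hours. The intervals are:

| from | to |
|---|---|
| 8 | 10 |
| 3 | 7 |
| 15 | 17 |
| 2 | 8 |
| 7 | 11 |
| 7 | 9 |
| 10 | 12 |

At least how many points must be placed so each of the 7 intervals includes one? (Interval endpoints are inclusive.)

3

Sort by right endpoint; whenever an interval is uncovered, place a point at its right end.
Sorted: [3,7] [2,8] [7,9] [8,10] [7,11] [10,12] [15,17]
{[3,7],[2,8],[7,9]} hit by 7; {[8,10],[7,11],[10,12]} hit by 10; {[15,17]} hit by 17.
Points: 7, 10, 17 (3 total).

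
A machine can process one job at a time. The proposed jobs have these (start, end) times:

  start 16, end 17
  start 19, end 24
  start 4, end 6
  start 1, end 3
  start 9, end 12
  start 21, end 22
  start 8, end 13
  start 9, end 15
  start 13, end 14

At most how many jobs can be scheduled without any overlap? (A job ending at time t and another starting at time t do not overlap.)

Sort by end time and greedily take each interval whose start is ≥ the last chosen end.
Sorted by end: (1,3)  (4,6)  (9,12)  (8,13)  (13,14)  (9,15)  (16,17)  (21,22)  (19,24)
take (1,3); take (4,6); take (9,12); skip (8,13); take (13,14); take (16,17); take (21,22).
Selected 6 jobs.

6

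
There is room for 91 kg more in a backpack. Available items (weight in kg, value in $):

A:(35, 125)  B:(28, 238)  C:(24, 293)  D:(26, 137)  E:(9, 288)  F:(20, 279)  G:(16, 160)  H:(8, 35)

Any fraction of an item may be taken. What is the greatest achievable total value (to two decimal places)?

Sort by value per unit weight and fill in that order.
Order: E (288/9=32.00) > F (279/20=13.95) > C (293/24=12.21) > G (160/16=10.00) > B (238/28=8.50) > D (137/26=5.27) > H (35/8=4.38) > A (125/35=3.57)
Fill: take E (9 @ 288) → take F (20 @ 279) → take C (24 @ 293) → take G (16 @ 160) → take 22/28 of B → 187.00; 91/91 used.
Total value = 1207.00

1207.00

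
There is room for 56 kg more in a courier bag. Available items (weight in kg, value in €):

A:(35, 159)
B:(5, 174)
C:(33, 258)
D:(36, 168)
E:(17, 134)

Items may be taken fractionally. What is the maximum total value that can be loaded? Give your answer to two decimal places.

Greedy by value/weight ratio, highest first.
Ratios (sorted): B 34.80, E 7.88, C 7.82, D 4.67, A 4.54
take B (5 @ 174); take E (17 @ 134); take C (33 @ 258); take 1/36 of D → 4.67. Capacity used 56/56.
Total value = 570.67

570.67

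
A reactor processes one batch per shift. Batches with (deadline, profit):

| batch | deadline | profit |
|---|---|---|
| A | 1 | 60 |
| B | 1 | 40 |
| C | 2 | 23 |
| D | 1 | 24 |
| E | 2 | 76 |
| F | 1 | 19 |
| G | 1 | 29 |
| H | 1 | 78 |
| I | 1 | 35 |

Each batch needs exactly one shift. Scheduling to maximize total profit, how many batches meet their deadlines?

By profit: H(d1,78), E(d2,76), A(d1,60), B(d1,40), I(d1,35), G(d1,29), D(d1,24), C(d2,23), F(d1,19)
H→slot 1; E→slot 2; A skipped; B skipped; I skipped; G skipped; D skipped; C skipped; F skipped.
2 of 9 scheduled.

2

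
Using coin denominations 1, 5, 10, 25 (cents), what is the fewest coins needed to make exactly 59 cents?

7

Use the largest denomination that fits, subtract, and repeat.
59 − 2×25→9 − 1×5→4 − 4×1→0
Total coins = 2 + 1 + 4 = 7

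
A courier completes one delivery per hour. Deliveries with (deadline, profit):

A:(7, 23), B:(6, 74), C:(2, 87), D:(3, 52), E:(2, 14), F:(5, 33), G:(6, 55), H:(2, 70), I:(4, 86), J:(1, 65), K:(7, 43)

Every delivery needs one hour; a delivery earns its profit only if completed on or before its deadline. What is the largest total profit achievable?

467

By profit: C(d2,87), I(d4,86), B(d6,74), H(d2,70), J(d1,65), G(d6,55), D(d3,52), K(d7,43), F(d5,33), A(d7,23), E(d2,14)
C→slot 2; I→slot 4; B→slot 6; H→slot 1; J skipped; G→slot 5; D→slot 3; K→slot 7; F skipped; A skipped; E skipped.
Profit = 70 + 87 + 52 + 86 + 55 + 74 + 43 = 467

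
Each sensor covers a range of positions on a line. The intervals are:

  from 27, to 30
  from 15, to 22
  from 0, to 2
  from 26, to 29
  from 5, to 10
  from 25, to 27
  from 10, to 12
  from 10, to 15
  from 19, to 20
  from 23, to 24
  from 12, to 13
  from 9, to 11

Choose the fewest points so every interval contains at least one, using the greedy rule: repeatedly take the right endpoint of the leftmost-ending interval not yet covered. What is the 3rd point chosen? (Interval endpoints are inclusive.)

13

Sorted: [0,2] [5,10] [9,11] [10,12] [12,13] [10,15] [19,20] [15,22] [23,24] [25,27] [26,29] [27,30]
{[0,2]} hit by 2; {[5,10],[9,11],[10,12]} hit by 10; {[12,13],[10,15]} hit by 13; {[19,20],[15,22]} hit by 20; {[23,24]} hit by 24; {[25,27],[26,29],[27,30]} hit by 27.
Points: 2, 10, 13, 20, 24, 27 (6 total).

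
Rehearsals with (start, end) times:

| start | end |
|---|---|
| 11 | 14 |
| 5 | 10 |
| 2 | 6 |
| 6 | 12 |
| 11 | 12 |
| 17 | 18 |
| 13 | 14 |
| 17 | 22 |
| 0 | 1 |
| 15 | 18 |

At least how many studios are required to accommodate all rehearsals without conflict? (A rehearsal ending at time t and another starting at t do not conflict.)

3

The answer is the maximum number of intervals overlapping at any instant.
starts: [0, 2, 5, 6, 11, 11, 13, 15, 17, 17]
ends:   [1, 6, 10, 12, 12, 14, 14, 18, 18, 22]
s0→1 e1→0 s2→1 s5→2 e6→1 s6→2 e10→1 s11→2 s11→3  — peak 3.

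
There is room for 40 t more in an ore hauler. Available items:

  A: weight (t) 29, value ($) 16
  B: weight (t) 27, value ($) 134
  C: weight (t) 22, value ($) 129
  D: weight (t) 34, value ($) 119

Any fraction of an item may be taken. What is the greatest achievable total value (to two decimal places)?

218.33

Ratios (sorted): C 5.86, B 4.96, D 3.50, A 0.55
take C (22 @ 129); take 18/27 of B → 89.33. Capacity used 40/40.
Total value = 218.33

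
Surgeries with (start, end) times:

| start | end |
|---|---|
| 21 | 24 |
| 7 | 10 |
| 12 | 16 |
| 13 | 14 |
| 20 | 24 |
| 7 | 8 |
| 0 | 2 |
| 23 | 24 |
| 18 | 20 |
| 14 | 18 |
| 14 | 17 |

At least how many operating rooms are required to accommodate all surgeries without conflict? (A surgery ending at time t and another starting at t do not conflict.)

Count concurrent intervals with a sweep; the peak is the room count.
starts: [0, 7, 7, 12, 13, 14, 14, 18, 20, 21, 23]
ends:   [2, 8, 10, 14, 16, 17, 18, 20, 24, 24, 24]
s0→1 e2→0 s7→1 s7→2 e8→1 e10→0 s12→1 s13→2 e14→1 s14→2 s14→3  — peak 3.

3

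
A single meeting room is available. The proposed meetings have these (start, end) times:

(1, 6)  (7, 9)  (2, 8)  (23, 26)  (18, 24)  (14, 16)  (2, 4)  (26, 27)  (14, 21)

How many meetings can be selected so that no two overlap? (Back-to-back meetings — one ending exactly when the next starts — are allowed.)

Order by finish time; keep every interval that doesn't clash with the previous kept one.
Sorted by end: (2,4)  (1,6)  (2,8)  (7,9)  (14,16)  (14,21)  (18,24)  (23,26)  (26,27)
take (2,4); skip (2,8); take (7,9); take (14,16); skip (14,21); take (18,24); skip (23,26); take (26,27).
Selected 5 meetings.

5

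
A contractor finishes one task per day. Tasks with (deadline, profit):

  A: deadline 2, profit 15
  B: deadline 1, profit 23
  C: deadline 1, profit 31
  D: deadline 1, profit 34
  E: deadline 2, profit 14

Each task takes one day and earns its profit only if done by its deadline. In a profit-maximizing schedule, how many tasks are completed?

By profit: D(d1,34), C(d1,31), B(d1,23), A(d2,15), E(d2,14)
D→slot 1; C skipped; B skipped; A→slot 2; E skipped.
2 of 5 scheduled.

2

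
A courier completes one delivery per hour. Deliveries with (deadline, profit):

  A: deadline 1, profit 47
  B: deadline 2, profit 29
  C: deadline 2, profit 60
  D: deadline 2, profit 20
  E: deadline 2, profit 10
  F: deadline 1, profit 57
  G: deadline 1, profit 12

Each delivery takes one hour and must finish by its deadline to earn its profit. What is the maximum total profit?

117

Take jobs in profit order; each goes to the latest open slot no later than its deadline.
By profit: C(d2,60), F(d1,57), A(d1,47), B(d2,29), D(d2,20), G(d1,12), E(d2,10)
C→slot 2; F→slot 1; A skipped; B skipped; D skipped; G skipped; E skipped.
Profit = 57 + 60 = 117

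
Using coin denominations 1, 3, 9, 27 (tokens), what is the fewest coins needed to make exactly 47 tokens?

5

Use the largest denomination that fits, subtract, and repeat.
47 = 1×27 + 2×9 + 2×1
Total coins = 1 + 2 + 2 = 5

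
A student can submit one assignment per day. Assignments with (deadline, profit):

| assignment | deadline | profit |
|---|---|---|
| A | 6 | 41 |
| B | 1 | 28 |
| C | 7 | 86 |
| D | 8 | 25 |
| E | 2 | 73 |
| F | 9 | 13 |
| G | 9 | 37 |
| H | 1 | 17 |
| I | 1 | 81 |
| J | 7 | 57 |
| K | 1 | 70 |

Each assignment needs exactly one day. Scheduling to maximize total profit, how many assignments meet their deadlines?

By profit: C(d7,86), I(d1,81), E(d2,73), K(d1,70), J(d7,57), A(d6,41), G(d9,37), B(d1,28), D(d8,25), H(d1,17), F(d9,13)
C→slot 7; I→slot 1; E→slot 2; K skipped; J→slot 6; A→slot 5; G→slot 9; B skipped; D→slot 8; H skipped; F→slot 4.
8 of 11 scheduled.

8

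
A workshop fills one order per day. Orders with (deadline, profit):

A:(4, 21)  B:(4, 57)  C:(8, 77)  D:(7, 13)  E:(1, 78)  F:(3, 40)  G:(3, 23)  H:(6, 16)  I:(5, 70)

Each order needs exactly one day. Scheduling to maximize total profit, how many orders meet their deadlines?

Take jobs in profit order; each goes to the latest open slot no later than its deadline.
By profit: E(d1,78), C(d8,77), I(d5,70), B(d4,57), F(d3,40), G(d3,23), A(d4,21), H(d6,16), D(d7,13)
E→slot 1; C→slot 8; I→slot 5; B→slot 4; F→slot 3; G→slot 2; A skipped; H→slot 6; D→slot 7.
8 of 9 scheduled.

8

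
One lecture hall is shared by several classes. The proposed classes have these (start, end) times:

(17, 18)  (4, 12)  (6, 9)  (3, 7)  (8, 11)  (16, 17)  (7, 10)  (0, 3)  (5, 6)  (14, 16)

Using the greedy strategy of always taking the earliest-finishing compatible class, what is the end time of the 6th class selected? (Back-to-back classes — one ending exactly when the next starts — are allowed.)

18

Sort by end time and greedily take each interval whose start is ≥ the last chosen end.
By end time: (0,3), (5,6), (3,7), (6,9), (7,10), (8,11), (4,12), (14,16), (16,17), (17,18).
Pick (0,3); next start ≥ 3 → (5,6); next start ≥ 6 → (6,9); next start ≥ 9 → (14,16); next start ≥ 16 → (16,17); next start ≥ 17 → (17,18).
Selected: (0,3) (5,6) (6,9) (14,16) (16,17) (17,18)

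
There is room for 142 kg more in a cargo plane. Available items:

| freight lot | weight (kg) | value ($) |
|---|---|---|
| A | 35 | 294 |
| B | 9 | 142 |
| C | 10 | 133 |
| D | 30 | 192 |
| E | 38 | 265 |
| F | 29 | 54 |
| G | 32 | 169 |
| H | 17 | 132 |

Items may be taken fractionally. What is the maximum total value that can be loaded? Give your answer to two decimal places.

Greedy by value/weight ratio, highest first.
Order: B (142/9=15.78) > C (133/10=13.30) > A (294/35=8.40) > H (132/17=7.76) > E (265/38=6.97) > D (192/30=6.40) > G (169/32=5.28) > F (54/29=1.86)
Fill: take B (9 @ 142) → take C (10 @ 133) → take A (35 @ 294) → take H (17 @ 132) → take E (38 @ 265) → take D (30 @ 192) → take 3/32 of G → 15.84; 142/142 used.
Total value = 1173.84

1173.84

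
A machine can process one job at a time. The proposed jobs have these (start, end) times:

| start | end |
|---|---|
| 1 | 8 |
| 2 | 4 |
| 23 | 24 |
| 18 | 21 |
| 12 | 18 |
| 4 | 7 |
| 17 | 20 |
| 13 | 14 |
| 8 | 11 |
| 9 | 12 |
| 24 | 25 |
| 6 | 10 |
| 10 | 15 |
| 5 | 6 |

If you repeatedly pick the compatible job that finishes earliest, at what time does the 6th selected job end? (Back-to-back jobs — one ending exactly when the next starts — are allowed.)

24

By end time: (2,4), (5,6), (4,7), (1,8), (6,10), (8,11), (9,12), (13,14), (10,15), (12,18), (17,20), (18,21), (23,24), (24,25).
Pick (2,4); next start ≥ 4 → (5,6); next start ≥ 6 → (6,10); next start ≥ 10 → (13,14); next start ≥ 14 → (17,20); next start ≥ 20 → (23,24); next start ≥ 24 → (24,25).
Selected: (2,4) (5,6) (6,10) (13,14) (17,20) (23,24) (24,25)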